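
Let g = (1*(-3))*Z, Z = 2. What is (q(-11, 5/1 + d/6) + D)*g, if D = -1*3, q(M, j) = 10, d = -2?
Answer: -42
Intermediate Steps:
D = -3
g = -6 (g = (1*(-3))*2 = -3*2 = -6)
(q(-11, 5/1 + d/6) + D)*g = (10 - 3)*(-6) = 7*(-6) = -42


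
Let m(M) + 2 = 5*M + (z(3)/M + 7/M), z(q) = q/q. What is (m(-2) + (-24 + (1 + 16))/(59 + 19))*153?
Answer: -64005/26 ≈ -2461.7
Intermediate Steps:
z(q) = 1
m(M) = -2 + 5*M + 8/M (m(M) = -2 + (5*M + (1/M + 7/M)) = -2 + (5*M + 8/M) = -2 + 5*M + 8/M)
(m(-2) + (-24 + (1 + 16))/(59 + 19))*153 = ((-2 + 5*(-2) + 8/(-2)) + (-24 + (1 + 16))/(59 + 19))*153 = ((-2 - 10 + 8*(-½)) + (-24 + 17)/78)*153 = ((-2 - 10 - 4) - 7*1/78)*153 = (-16 - 7/78)*153 = -1255/78*153 = -64005/26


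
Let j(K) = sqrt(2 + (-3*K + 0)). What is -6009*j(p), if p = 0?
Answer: -6009*sqrt(2) ≈ -8498.0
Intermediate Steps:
j(K) = sqrt(2 - 3*K)
-6009*j(p) = -6009*sqrt(2 - 3*0) = -6009*sqrt(2 + 0) = -6009*sqrt(2)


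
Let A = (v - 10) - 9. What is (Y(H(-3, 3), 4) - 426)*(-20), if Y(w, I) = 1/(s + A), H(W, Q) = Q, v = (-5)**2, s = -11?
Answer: 8524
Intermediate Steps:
v = 25
A = 6 (A = (25 - 10) - 9 = 15 - 9 = 6)
Y(w, I) = -1/5 (Y(w, I) = 1/(-11 + 6) = 1/(-5) = -1/5)
(Y(H(-3, 3), 4) - 426)*(-20) = (-1/5 - 426)*(-20) = -2131/5*(-20) = 8524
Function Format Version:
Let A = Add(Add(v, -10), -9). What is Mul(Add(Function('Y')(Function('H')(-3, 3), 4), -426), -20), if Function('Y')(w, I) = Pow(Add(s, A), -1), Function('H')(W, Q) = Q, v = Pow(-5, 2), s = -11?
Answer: 8524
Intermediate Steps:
v = 25
A = 6 (A = Add(Add(25, -10), -9) = Add(15, -9) = 6)
Function('Y')(w, I) = Rational(-1, 5) (Function('Y')(w, I) = Pow(Add(-11, 6), -1) = Pow(-5, -1) = Rational(-1, 5))
Mul(Add(Function('Y')(Function('H')(-3, 3), 4), -426), -20) = Mul(Add(Rational(-1, 5), -426), -20) = Mul(Rational(-2131, 5), -20) = 8524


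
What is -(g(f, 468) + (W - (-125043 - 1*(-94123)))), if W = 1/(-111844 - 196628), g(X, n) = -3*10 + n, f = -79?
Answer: -9673064975/308472 ≈ -31358.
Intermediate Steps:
g(X, n) = -30 + n
W = -1/308472 (W = 1/(-308472) = -1/308472 ≈ -3.2418e-6)
-(g(f, 468) + (W - (-125043 - 1*(-94123)))) = -((-30 + 468) + (-1/308472 - (-125043 - 1*(-94123)))) = -(438 + (-1/308472 - (-125043 + 94123))) = -(438 + (-1/308472 - 1*(-30920))) = -(438 + (-1/308472 + 30920)) = -(438 + 9537954239/308472) = -1*9673064975/308472 = -9673064975/308472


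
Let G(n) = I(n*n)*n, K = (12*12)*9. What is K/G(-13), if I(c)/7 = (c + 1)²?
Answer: -324/657475 ≈ -0.00049279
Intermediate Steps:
K = 1296 (K = 144*9 = 1296)
I(c) = 7*(1 + c)² (I(c) = 7*(c + 1)² = 7*(1 + c)²)
G(n) = 7*n*(1 + n²)² (G(n) = (7*(1 + n*n)²)*n = (7*(1 + n²)²)*n = 7*n*(1 + n²)²)
K/G(-13) = 1296/((7*(-13)*(1 + (-13)²)²)) = 1296/((7*(-13)*(1 + 169)²)) = 1296/((7*(-13)*170²)) = 1296/((7*(-13)*28900)) = 1296/(-2629900) = 1296*(-1/2629900) = -324/657475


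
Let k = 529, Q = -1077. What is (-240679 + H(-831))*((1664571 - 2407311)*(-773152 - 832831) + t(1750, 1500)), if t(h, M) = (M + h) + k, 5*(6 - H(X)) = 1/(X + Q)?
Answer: -2738757024640103386381/9540 ≈ -2.8708e+17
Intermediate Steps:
H(X) = 6 - 1/(5*(-1077 + X)) (H(X) = 6 - 1/(5*(X - 1077)) = 6 - 1/(5*(-1077 + X)))
t(h, M) = 529 + M + h (t(h, M) = (M + h) + 529 = 529 + M + h)
(-240679 + H(-831))*((1664571 - 2407311)*(-773152 - 832831) + t(1750, 1500)) = (-240679 + (-32311 + 30*(-831))/(5*(-1077 - 831)))*((1664571 - 2407311)*(-773152 - 832831) + (529 + 1500 + 1750)) = (-240679 + (⅕)*(-32311 - 24930)/(-1908))*(-742740*(-1605983) + 3779) = (-240679 + (⅕)*(-1/1908)*(-57241))*(1192827813420 + 3779) = (-240679 + 57241/9540)*1192827817199 = -2296020419/9540*1192827817199 = -2738757024640103386381/9540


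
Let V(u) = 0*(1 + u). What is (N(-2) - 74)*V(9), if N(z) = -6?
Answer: 0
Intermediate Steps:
V(u) = 0
(N(-2) - 74)*V(9) = (-6 - 74)*0 = -80*0 = 0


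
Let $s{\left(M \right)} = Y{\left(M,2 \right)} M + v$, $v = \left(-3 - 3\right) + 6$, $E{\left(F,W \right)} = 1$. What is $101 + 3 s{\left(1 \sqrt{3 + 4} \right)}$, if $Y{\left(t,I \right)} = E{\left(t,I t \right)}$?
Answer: $101 + 3 \sqrt{7} \approx 108.94$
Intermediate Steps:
$Y{\left(t,I \right)} = 1$
$v = 0$ ($v = -6 + 6 = 0$)
$s{\left(M \right)} = M$ ($s{\left(M \right)} = 1 M + 0 = M + 0 = M$)
$101 + 3 s{\left(1 \sqrt{3 + 4} \right)} = 101 + 3 \cdot 1 \sqrt{3 + 4} = 101 + 3 \cdot 1 \sqrt{7} = 101 + 3 \sqrt{7}$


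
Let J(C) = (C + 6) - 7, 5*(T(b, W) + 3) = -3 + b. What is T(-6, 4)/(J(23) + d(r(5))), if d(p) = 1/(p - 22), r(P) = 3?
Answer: -152/695 ≈ -0.21870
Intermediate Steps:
T(b, W) = -18/5 + b/5 (T(b, W) = -3 + (-3 + b)/5 = -3 + (-⅗ + b/5) = -18/5 + b/5)
d(p) = 1/(-22 + p)
J(C) = -1 + C (J(C) = (6 + C) - 7 = -1 + C)
T(-6, 4)/(J(23) + d(r(5))) = (-18/5 + (⅕)*(-6))/((-1 + 23) + 1/(-22 + 3)) = (-18/5 - 6/5)/(22 + 1/(-19)) = -24/5/(22 - 1/19) = -24/5/(417/19) = (19/417)*(-24/5) = -152/695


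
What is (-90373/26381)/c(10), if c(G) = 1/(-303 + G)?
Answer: 26479289/26381 ≈ 1003.7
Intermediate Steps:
(-90373/26381)/c(10) = (-90373/26381)/(1/(-303 + 10)) = (-90373*1/26381)/(1/(-293)) = -90373/(26381*(-1/293)) = -90373/26381*(-293) = 26479289/26381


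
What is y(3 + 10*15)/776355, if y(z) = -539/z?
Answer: -539/118782315 ≈ -4.5377e-6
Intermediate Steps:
y(3 + 10*15)/776355 = -539/(3 + 10*15)/776355 = -539/(3 + 150)*(1/776355) = -539/153*(1/776355) = -539*1/153*(1/776355) = -539/153*1/776355 = -539/118782315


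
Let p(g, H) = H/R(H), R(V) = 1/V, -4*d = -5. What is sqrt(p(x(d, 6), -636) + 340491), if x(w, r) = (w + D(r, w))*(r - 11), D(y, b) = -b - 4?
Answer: sqrt(744987) ≈ 863.13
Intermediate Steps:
d = 5/4 (d = -1/4*(-5) = 5/4 ≈ 1.2500)
D(y, b) = -4 - b
x(w, r) = 44 - 4*r (x(w, r) = (w + (-4 - w))*(r - 11) = -4*(-11 + r) = 44 - 4*r)
p(g, H) = H**2 (p(g, H) = H/(1/H) = H*H = H**2)
sqrt(p(x(d, 6), -636) + 340491) = sqrt((-636)**2 + 340491) = sqrt(404496 + 340491) = sqrt(744987)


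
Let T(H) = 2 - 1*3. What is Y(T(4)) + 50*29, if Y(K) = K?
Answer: 1449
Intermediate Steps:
T(H) = -1 (T(H) = 2 - 3 = -1)
Y(T(4)) + 50*29 = -1 + 50*29 = -1 + 1450 = 1449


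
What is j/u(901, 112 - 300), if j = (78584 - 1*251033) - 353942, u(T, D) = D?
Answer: 526391/188 ≈ 2800.0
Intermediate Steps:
j = -526391 (j = (78584 - 251033) - 353942 = -172449 - 353942 = -526391)
j/u(901, 112 - 300) = -526391/(112 - 300) = -526391/(-188) = -526391*(-1/188) = 526391/188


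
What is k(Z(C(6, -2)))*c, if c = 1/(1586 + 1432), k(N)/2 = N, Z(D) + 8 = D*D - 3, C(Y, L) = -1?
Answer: -10/1509 ≈ -0.0066269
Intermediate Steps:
Z(D) = -11 + D² (Z(D) = -8 + (D*D - 3) = -8 + (D² - 3) = -8 + (-3 + D²) = -11 + D²)
k(N) = 2*N
c = 1/3018 ≈ 0.00033135
k(Z(C(6, -2)))*c = (2*(-11 + (-1)²))*(1/3018) = (2*(-11 + 1))*(1/3018) = (2*(-10))*(1/3018) = -20*1/3018 = -10/1509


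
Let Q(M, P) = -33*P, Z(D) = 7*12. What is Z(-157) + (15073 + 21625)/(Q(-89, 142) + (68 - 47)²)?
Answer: 319882/4245 ≈ 75.355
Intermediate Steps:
Z(D) = 84
Z(-157) + (15073 + 21625)/(Q(-89, 142) + (68 - 47)²) = 84 + (15073 + 21625)/(-33*142 + (68 - 47)²) = 84 + 36698/(-4686 + 21²) = 84 + 36698/(-4686 + 441) = 84 + 36698/(-4245) = 84 + 36698*(-1/4245) = 84 - 36698/4245 = 319882/4245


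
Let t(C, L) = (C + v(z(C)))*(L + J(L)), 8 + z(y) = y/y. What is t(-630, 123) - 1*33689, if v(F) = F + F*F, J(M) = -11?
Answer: -99545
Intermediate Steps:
z(y) = -7 (z(y) = -8 + y/y = -8 + 1 = -7)
v(F) = F + F**2
t(C, L) = (-11 + L)*(42 + C) (t(C, L) = (C - 7*(1 - 7))*(L - 11) = (C - 7*(-6))*(-11 + L) = (C + 42)*(-11 + L) = (42 + C)*(-11 + L) = (-11 + L)*(42 + C))
t(-630, 123) - 1*33689 = (-462 - 11*(-630) + 42*123 - 630*123) - 1*33689 = (-462 + 6930 + 5166 - 77490) - 33689 = -65856 - 33689 = -99545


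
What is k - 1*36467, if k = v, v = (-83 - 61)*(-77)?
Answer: -25379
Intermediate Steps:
v = 11088 (v = -144*(-77) = 11088)
k = 11088
k - 1*36467 = 11088 - 1*36467 = 11088 - 36467 = -25379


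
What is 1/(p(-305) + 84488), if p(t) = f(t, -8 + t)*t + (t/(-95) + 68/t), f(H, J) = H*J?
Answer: -5795/168242375602 ≈ -3.4444e-8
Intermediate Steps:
p(t) = 68/t - t/95 + t²*(-8 + t) (p(t) = (t*(-8 + t))*t + (t/(-95) + 68/t) = t²*(-8 + t) + (t*(-1/95) + 68/t) = t²*(-8 + t) + (-t/95 + 68/t) = t²*(-8 + t) + (68/t - t/95) = 68/t - t/95 + t²*(-8 + t))
1/(p(-305) + 84488) = 1/(((-305)³ - 8*(-305)² + 68/(-305) - 1/95*(-305)) + 84488) = 1/((-28372625 - 8*93025 + 68*(-1/305) + 61/19) + 84488) = 1/((-28372625 - 744200 - 68/305 + 61/19) + 84488) = 1/(-168731983562/5795 + 84488) = 1/(-168242375602/5795) = -5795/168242375602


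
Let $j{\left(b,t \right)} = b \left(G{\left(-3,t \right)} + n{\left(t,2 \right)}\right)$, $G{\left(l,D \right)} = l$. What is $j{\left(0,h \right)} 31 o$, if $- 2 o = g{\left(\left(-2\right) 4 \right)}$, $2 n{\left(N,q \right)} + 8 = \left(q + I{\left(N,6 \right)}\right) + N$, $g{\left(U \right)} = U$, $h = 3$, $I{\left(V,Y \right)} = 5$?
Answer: $0$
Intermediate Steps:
$n{\left(N,q \right)} = - \frac{3}{2} + \frac{N}{2} + \frac{q}{2}$ ($n{\left(N,q \right)} = -4 + \frac{\left(q + 5\right) + N}{2} = -4 + \frac{\left(5 + q\right) + N}{2} = -4 + \frac{5 + N + q}{2} = -4 + \left(\frac{5}{2} + \frac{N}{2} + \frac{q}{2}\right) = - \frac{3}{2} + \frac{N}{2} + \frac{q}{2}$)
$o = 4$ ($o = - \frac{\left(-2\right) 4}{2} = \left(- \frac{1}{2}\right) \left(-8\right) = 4$)
$j{\left(b,t \right)} = b \left(- \frac{7}{2} + \frac{t}{2}\right)$ ($j{\left(b,t \right)} = b \left(-3 + \left(- \frac{3}{2} + \frac{t}{2} + \frac{1}{2} \cdot 2\right)\right) = b \left(-3 + \left(- \frac{3}{2} + \frac{t}{2} + 1\right)\right) = b \left(-3 + \left(- \frac{1}{2} + \frac{t}{2}\right)\right) = b \left(- \frac{7}{2} + \frac{t}{2}\right)$)
$j{\left(0,h \right)} 31 o = \frac{1}{2} \cdot 0 \left(-7 + 3\right) 31 \cdot 4 = \frac{1}{2} \cdot 0 \left(-4\right) 31 \cdot 4 = 0 \cdot 31 \cdot 4 = 0 \cdot 4 = 0$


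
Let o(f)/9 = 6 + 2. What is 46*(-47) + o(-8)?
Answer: -2090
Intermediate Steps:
o(f) = 72 (o(f) = 9*(6 + 2) = 9*8 = 72)
46*(-47) + o(-8) = 46*(-47) + 72 = -2162 + 72 = -2090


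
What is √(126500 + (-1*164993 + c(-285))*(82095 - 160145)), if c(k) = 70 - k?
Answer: 20*√32125306 ≈ 1.1336e+5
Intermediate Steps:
√(126500 + (-1*164993 + c(-285))*(82095 - 160145)) = √(126500 + (-1*164993 + (70 - 1*(-285)))*(82095 - 160145)) = √(126500 + (-164993 + (70 + 285))*(-78050)) = √(126500 + (-164993 + 355)*(-78050)) = √(126500 - 164638*(-78050)) = √(126500 + 12849995900) = √12850122400 = 20*√32125306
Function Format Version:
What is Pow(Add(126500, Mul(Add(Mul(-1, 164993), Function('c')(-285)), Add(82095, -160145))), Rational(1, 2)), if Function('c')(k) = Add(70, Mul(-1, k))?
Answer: Mul(20, Pow(32125306, Rational(1, 2))) ≈ 1.1336e+5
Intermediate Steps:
Pow(Add(126500, Mul(Add(Mul(-1, 164993), Function('c')(-285)), Add(82095, -160145))), Rational(1, 2)) = Pow(Add(126500, Mul(Add(Mul(-1, 164993), Add(70, Mul(-1, -285))), Add(82095, -160145))), Rational(1, 2)) = Pow(Add(126500, Mul(Add(-164993, Add(70, 285)), -78050)), Rational(1, 2)) = Pow(Add(126500, Mul(Add(-164993, 355), -78050)), Rational(1, 2)) = Pow(Add(126500, Mul(-164638, -78050)), Rational(1, 2)) = Pow(Add(126500, 12849995900), Rational(1, 2)) = Pow(12850122400, Rational(1, 2)) = Mul(20, Pow(32125306, Rational(1, 2)))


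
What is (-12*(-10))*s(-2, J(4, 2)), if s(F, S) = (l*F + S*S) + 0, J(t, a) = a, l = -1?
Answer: 720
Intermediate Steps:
s(F, S) = S**2 - F (s(F, S) = (-F + S*S) + 0 = (-F + S**2) + 0 = (S**2 - F) + 0 = S**2 - F)
(-12*(-10))*s(-2, J(4, 2)) = (-12*(-10))*(2**2 - 1*(-2)) = 120*(4 + 2) = 120*6 = 720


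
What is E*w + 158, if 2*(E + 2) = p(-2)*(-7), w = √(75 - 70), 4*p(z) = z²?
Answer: 158 - 11*√5/2 ≈ 145.70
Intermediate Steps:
p(z) = z²/4
w = √5 ≈ 2.2361
E = -11/2 (E = -2 + (((¼)*(-2)²)*(-7))/2 = -2 + (((¼)*4)*(-7))/2 = -2 + (1*(-7))/2 = -2 + (½)*(-7) = -2 - 7/2 = -11/2 ≈ -5.5000)
E*w + 158 = -11*√5/2 + 158 = 158 - 11*√5/2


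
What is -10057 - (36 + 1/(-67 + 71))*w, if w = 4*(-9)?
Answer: -8752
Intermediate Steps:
w = -36
-10057 - (36 + 1/(-67 + 71))*w = -10057 - (36 + 1/(-67 + 71))*(-36) = -10057 - (36 + 1/4)*(-36) = -10057 - (36 + ¼)*(-36) = -10057 - 145*(-36)/4 = -10057 - 1*(-1305) = -10057 + 1305 = -8752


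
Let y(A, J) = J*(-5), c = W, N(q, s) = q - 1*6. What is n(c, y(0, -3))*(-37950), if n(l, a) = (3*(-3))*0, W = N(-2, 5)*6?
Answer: 0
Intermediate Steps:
N(q, s) = -6 + q (N(q, s) = q - 6 = -6 + q)
W = -48 (W = (-6 - 2)*6 = -8*6 = -48)
c = -48
y(A, J) = -5*J
n(l, a) = 0 (n(l, a) = -9*0 = 0)
n(c, y(0, -3))*(-37950) = 0*(-37950) = 0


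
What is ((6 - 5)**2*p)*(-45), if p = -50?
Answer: 2250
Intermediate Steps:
((6 - 5)**2*p)*(-45) = ((6 - 5)**2*(-50))*(-45) = (1**2*(-50))*(-45) = (1*(-50))*(-45) = -50*(-45) = 2250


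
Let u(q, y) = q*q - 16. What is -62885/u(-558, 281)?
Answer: -62885/311348 ≈ -0.20198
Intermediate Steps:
u(q, y) = -16 + q² (u(q, y) = q² - 16 = -16 + q²)
-62885/u(-558, 281) = -62885/(-16 + (-558)²) = -62885/(-16 + 311364) = -62885/311348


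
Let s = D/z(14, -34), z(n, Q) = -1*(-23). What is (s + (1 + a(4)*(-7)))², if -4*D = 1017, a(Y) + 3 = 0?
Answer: 1014049/8464 ≈ 119.81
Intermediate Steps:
a(Y) = -3 (a(Y) = -3 + 0 = -3)
z(n, Q) = 23
D = -1017/4 (D = -¼*1017 = -1017/4 ≈ -254.25)
s = -1017/92 (s = -1017/4/23 = -1017/4*1/23 = -1017/92 ≈ -11.054)
(s + (1 + a(4)*(-7)))² = (-1017/92 + (1 - 3*(-7)))² = (-1017/92 + (1 + 21))² = (-1017/92 + 22)² = (1007/92)² = 1014049/8464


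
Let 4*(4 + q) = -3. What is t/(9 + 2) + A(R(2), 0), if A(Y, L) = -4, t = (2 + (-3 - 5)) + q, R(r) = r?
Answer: -219/44 ≈ -4.9773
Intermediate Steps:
q = -19/4 (q = -4 + (¼)*(-3) = -4 - ¾ = -19/4 ≈ -4.7500)
t = -43/4 (t = (2 + (-3 - 5)) - 19/4 = (2 - 8) - 19/4 = -6 - 19/4 = -43/4 ≈ -10.750)
t/(9 + 2) + A(R(2), 0) = -43/4/(9 + 2) - 4 = -43/4/11 - 4 = (1/11)*(-43/4) - 4 = -43/44 - 4 = -219/44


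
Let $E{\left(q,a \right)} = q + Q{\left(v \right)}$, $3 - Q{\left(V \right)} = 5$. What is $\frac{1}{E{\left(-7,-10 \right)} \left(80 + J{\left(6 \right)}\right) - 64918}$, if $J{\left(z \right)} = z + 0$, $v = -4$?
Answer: $- \frac{1}{65692} \approx -1.5223 \cdot 10^{-5}$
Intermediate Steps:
$Q{\left(V \right)} = -2$ ($Q{\left(V \right)} = 3 - 5 = -2$)
$E{\left(q,a \right)} = -2 + q$ ($E{\left(q,a \right)} = q - 2 = -2 + q$)
$J{\left(z \right)} = z$
$\frac{1}{E{\left(-7,-10 \right)} \left(80 + J{\left(6 \right)}\right) - 64918} = \frac{1}{\left(-2 - 7\right) \left(80 + 6\right) - 64918} = \frac{1}{\left(-9\right) 86 - 64918} = \frac{1}{-774 - 64918} = \frac{1}{-65692} = - \frac{1}{65692}$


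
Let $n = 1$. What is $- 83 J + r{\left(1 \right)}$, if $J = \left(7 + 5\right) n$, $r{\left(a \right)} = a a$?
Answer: $-995$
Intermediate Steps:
$r{\left(a \right)} = a^{2}$
$J = 12$ ($J = \left(7 + 5\right) 1 = 12 \cdot 1 = 12$)
$- 83 J + r{\left(1 \right)} = \left(-83\right) 12 + 1^{2} = -996 + 1 = -995$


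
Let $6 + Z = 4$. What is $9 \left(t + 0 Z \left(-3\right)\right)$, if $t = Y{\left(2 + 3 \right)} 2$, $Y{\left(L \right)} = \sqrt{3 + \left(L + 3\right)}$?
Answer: $18 \sqrt{11} \approx 59.699$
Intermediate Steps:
$Z = -2$ ($Z = -6 + 4 = -2$)
$Y{\left(L \right)} = \sqrt{6 + L}$ ($Y{\left(L \right)} = \sqrt{3 + \left(3 + L\right)} = \sqrt{6 + L}$)
$t = 2 \sqrt{11}$ ($t = \sqrt{6 + \left(2 + 3\right)} 2 = \sqrt{6 + 5} \cdot 2 = \sqrt{11} \cdot 2 = 2 \sqrt{11} \approx 6.6332$)
$9 \left(t + 0 Z \left(-3\right)\right) = 9 \left(2 \sqrt{11} + 0 \left(-2\right) \left(-3\right)\right) = 9 \left(2 \sqrt{11} + 0 \left(-3\right)\right) = 9 \left(2 \sqrt{11} + 0\right) = 9 \cdot 2 \sqrt{11} = 18 \sqrt{11}$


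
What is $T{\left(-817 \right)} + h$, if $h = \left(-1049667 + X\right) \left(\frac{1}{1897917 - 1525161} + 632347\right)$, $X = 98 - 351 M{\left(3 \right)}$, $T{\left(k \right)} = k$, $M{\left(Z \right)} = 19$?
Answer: $- \frac{124483530817556453}{186378} \approx -6.6791 \cdot 10^{11}$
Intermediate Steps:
$X = -6571$ ($X = 98 - 6669 = -6571$)
$h = - \frac{124483530665285627}{186378}$ ($h = \left(-1049667 - 6571\right) \left(\frac{1}{1897917 - 1525161} + 632347\right) = - 1056238 \left(\frac{1}{372756} + 632347\right) = \left(-1056238\right) \frac{235711138333}{372756} = - \frac{124483530665285627}{186378} \approx -6.6791 \cdot 10^{11}$)
$T{\left(-817 \right)} + h = -817 - \frac{124483530665285627}{186378} = - \frac{124483530817556453}{186378}$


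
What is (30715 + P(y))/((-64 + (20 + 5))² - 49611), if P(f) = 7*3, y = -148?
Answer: -15368/24045 ≈ -0.63914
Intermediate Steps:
P(f) = 21
(30715 + P(y))/((-64 + (20 + 5))² - 49611) = (30715 + 21)/((-64 + (20 + 5))² - 49611) = 30736/((-64 + 25)² - 49611) = 30736/((-39)² - 49611) = 30736/(1521 - 49611) = 30736/(-48090) = 30736*(-1/48090) = -15368/24045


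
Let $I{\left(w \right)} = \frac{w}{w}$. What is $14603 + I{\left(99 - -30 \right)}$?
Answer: $14604$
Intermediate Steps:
$I{\left(w \right)} = 1$
$14603 + I{\left(99 - -30 \right)} = 14603 + 1 = 14604$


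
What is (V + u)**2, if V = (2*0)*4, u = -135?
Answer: 18225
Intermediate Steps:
V = 0 (V = 0*4 = 0)
(V + u)**2 = (0 - 135)**2 = (-135)**2 = 18225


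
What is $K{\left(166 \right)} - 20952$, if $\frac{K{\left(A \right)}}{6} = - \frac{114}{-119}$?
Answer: $- \frac{2492604}{119} \approx -20946.0$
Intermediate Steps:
$K{\left(A \right)} = \frac{684}{119}$ ($K{\left(A \right)} = 6 \left(- \frac{114}{-119}\right) = 6 \left(\left(-114\right) \left(- \frac{1}{119}\right)\right) = 6 \cdot \frac{114}{119} = \frac{684}{119}$)
$K{\left(166 \right)} - 20952 = \frac{684}{119} - 20952 = - \frac{2492604}{119}$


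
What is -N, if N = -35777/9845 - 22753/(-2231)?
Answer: -144184798/21964195 ≈ -6.5645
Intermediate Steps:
N = 144184798/21964195 (N = -35777*1/9845 - 22753*(-1/2231) = -35777/9845 + 22753/2231 = 144184798/21964195 ≈ 6.5645)
-N = -1*144184798/21964195 = -144184798/21964195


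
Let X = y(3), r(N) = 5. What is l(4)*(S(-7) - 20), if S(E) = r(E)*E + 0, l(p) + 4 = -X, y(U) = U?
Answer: 385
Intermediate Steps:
X = 3
l(p) = -7 (l(p) = -4 - 1*3 = -4 - 3 = -7)
S(E) = 5*E (S(E) = 5*E + 0 = 5*E)
l(4)*(S(-7) - 20) = -7*(5*(-7) - 20) = -7*(-35 - 20) = -7*(-55) = 385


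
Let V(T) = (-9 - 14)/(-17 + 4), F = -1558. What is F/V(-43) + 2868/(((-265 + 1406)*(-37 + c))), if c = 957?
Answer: -231097423/262430 ≈ -880.61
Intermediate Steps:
V(T) = 23/13 (V(T) = -23/(-13) = -23*(-1/13) = 23/13)
F/V(-43) + 2868/(((-265 + 1406)*(-37 + c))) = -1558/23/13 + 2868/(((-265 + 1406)*(-37 + 957))) = -1558*13/23 + 2868/((1141*920)) = -20254/23 + 2868/1049720 = -20254/23 + 2868*(1/1049720) = -20254/23 + 717/262430 = -231097423/262430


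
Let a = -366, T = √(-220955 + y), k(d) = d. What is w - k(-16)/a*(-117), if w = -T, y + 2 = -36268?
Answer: 312/61 - 5*I*√10289 ≈ 5.1148 - 507.17*I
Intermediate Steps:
y = -36270 (y = -2 - 36268 = -36270)
T = 5*I*√10289 (T = √(-220955 - 36270) = √(-257225) = 5*I*√10289 ≈ 507.17*I)
w = -5*I*√10289 ≈ -507.17*I
w - k(-16)/a*(-117) = -5*I*√10289 - (-16/(-366))*(-117) = -5*I*√10289 - (-16*(-1/366))*(-117) = -5*I*√10289 - 8*(-117)/183 = -5*I*√10289 - 1*(-312/61) = -5*I*√10289 + 312/61 = 312/61 - 5*I*√10289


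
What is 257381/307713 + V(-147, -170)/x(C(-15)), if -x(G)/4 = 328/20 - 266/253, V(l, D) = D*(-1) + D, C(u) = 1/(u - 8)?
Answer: 257381/307713 ≈ 0.83643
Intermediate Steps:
C(u) = 1/(-8 + u)
V(l, D) = 0 (V(l, D) = -D + D = 0)
x(G) = -77664/1265 (x(G) = -4*(328/20 - 266/253) = -4*(328*(1/20) - 266*1/253) = -4*(82/5 - 266/253) = -4*19416/1265 = -77664/1265)
257381/307713 + V(-147, -170)/x(C(-15)) = 257381/307713 + 0/(-77664/1265) = 257381*(1/307713) + 0*(-1265/77664) = 257381/307713 + 0 = 257381/307713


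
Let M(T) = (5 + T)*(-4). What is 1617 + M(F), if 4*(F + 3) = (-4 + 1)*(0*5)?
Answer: 1609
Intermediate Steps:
F = -3 (F = -3 + ((-4 + 1)*(0*5))/4 = -3 + (-3*0)/4 = -3 + (1/4)*0 = -3 + 0 = -3)
M(T) = -20 - 4*T
1617 + M(F) = 1617 + (-20 - 4*(-3)) = 1617 + (-20 + 12) = 1617 - 8 = 1609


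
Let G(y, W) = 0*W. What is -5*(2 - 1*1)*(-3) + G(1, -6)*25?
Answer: 15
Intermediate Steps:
G(y, W) = 0
-5*(2 - 1*1)*(-3) + G(1, -6)*25 = -5*(2 - 1*1)*(-3) + 0*25 = -5*(2 - 1)*(-3) + 0 = -5*1*(-3) + 0 = -5*(-3) + 0 = 15 + 0 = 15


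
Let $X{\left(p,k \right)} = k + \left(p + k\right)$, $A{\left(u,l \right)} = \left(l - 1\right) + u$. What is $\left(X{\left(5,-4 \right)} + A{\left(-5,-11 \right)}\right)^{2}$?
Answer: $400$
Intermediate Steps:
$A{\left(u,l \right)} = -1 + l + u$ ($A{\left(u,l \right)} = \left(-1 + l\right) + u = -1 + l + u$)
$X{\left(p,k \right)} = p + 2 k$ ($X{\left(p,k \right)} = k + \left(k + p\right) = p + 2 k$)
$\left(X{\left(5,-4 \right)} + A{\left(-5,-11 \right)}\right)^{2} = \left(\left(5 + 2 \left(-4\right)\right) - 17\right)^{2} = \left(\left(5 - 8\right) - 17\right)^{2} = \left(-3 - 17\right)^{2} = \left(-20\right)^{2} = 400$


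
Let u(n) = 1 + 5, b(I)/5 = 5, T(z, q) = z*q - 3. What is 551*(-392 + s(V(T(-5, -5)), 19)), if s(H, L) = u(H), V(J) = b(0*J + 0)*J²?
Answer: -212686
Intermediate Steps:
T(z, q) = -3 + q*z (T(z, q) = q*z - 3 = -3 + q*z)
b(I) = 25 (b(I) = 5*5 = 25)
V(J) = 25*J²
u(n) = 6
s(H, L) = 6
551*(-392 + s(V(T(-5, -5)), 19)) = 551*(-392 + 6) = 551*(-386) = -212686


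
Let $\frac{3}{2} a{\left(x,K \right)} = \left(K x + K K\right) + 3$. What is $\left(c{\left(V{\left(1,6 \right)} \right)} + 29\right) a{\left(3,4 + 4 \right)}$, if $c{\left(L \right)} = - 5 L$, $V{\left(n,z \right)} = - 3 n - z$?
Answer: $\frac{13468}{3} \approx 4489.3$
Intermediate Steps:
$V{\left(n,z \right)} = - z - 3 n$
$a{\left(x,K \right)} = 2 + \frac{2 K^{2}}{3} + \frac{2 K x}{3}$ ($a{\left(x,K \right)} = \frac{2 \left(\left(K x + K K\right) + 3\right)}{3} = \frac{2 \left(\left(K x + K^{2}\right) + 3\right)}{3} = \frac{2 \left(\left(K^{2} + K x\right) + 3\right)}{3} = \frac{2 \left(3 + K^{2} + K x\right)}{3} = 2 + \frac{2 K^{2}}{3} + \frac{2 K x}{3}$)
$\left(c{\left(V{\left(1,6 \right)} \right)} + 29\right) a{\left(3,4 + 4 \right)} = \left(- 5 \left(\left(-1\right) 6 - 3\right) + 29\right) \left(2 + \frac{2 \left(4 + 4\right)^{2}}{3} + \frac{2}{3} \left(4 + 4\right) 3\right) = \left(- 5 \left(-6 - 3\right) + 29\right) \left(2 + \frac{2 \cdot 8^{2}}{3} + \frac{2}{3} \cdot 8 \cdot 3\right) = \left(\left(-5\right) \left(-9\right) + 29\right) \left(2 + \frac{2}{3} \cdot 64 + 16\right) = \left(45 + 29\right) \left(2 + \frac{128}{3} + 16\right) = 74 \cdot \frac{182}{3} = \frac{13468}{3}$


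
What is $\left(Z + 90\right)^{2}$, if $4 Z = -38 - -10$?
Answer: $6889$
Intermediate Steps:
$Z = -7$ ($Z = \frac{-38 - -10}{4} = \frac{-38 + 10}{4} = \frac{1}{4} \left(-28\right) = -7$)
$\left(Z + 90\right)^{2} = \left(-7 + 90\right)^{2} = 83^{2} = 6889$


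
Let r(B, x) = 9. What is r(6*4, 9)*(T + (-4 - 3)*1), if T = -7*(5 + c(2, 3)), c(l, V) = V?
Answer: -567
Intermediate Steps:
T = -56 (T = -7*(5 + 3) = -7*8 = -1*56 = -56)
r(6*4, 9)*(T + (-4 - 3)*1) = 9*(-56 + (-4 - 3)*1) = 9*(-56 - 7*1) = 9*(-56 - 7) = 9*(-63) = -567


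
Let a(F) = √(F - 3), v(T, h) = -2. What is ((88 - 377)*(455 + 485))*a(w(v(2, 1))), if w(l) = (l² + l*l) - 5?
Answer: 0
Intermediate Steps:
w(l) = -5 + 2*l² (w(l) = (l² + l²) - 5 = 2*l² - 5 = -5 + 2*l²)
a(F) = √(-3 + F)
((88 - 377)*(455 + 485))*a(w(v(2, 1))) = ((88 - 377)*(455 + 485))*√(-3 + (-5 + 2*(-2)²)) = (-289*940)*√(-3 + (-5 + 2*4)) = -271660*√(-3 + (-5 + 8)) = -271660*√(-3 + 3) = -271660*√0 = -271660*0 = 0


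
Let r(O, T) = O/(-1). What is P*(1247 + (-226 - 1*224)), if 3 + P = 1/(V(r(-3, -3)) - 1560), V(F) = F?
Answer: -3723584/1557 ≈ -2391.5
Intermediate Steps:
r(O, T) = -O (r(O, T) = O*(-1) = -O)
P = -4672/1557 (P = -3 + 1/(-1*(-3) - 1560) = -3 + 1/(3 - 1560) = -3 + 1/(-1557) = -3 - 1/1557 = -4672/1557 ≈ -3.0006)
P*(1247 + (-226 - 1*224)) = -4672*(1247 + (-226 - 1*224))/1557 = -4672*(1247 + (-226 - 224))/1557 = -4672*(1247 - 450)/1557 = -4672/1557*797 = -3723584/1557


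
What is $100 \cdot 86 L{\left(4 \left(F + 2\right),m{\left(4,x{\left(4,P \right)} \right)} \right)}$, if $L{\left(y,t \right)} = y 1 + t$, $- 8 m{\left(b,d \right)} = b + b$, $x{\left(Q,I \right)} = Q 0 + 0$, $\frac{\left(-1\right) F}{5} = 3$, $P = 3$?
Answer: $-455800$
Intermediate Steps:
$F = -15$ ($F = \left(-5\right) 3 = -15$)
$x{\left(Q,I \right)} = 0$ ($x{\left(Q,I \right)} = 0 + 0 = 0$)
$m{\left(b,d \right)} = - \frac{b}{4}$ ($m{\left(b,d \right)} = - \frac{b + b}{8} = - \frac{2 b}{8} = - \frac{b}{4}$)
$L{\left(y,t \right)} = t + y$ ($L{\left(y,t \right)} = y + t = t + y$)
$100 \cdot 86 L{\left(4 \left(F + 2\right),m{\left(4,x{\left(4,P \right)} \right)} \right)} = 100 \cdot 86 \left(\left(- \frac{1}{4}\right) 4 + 4 \left(-15 + 2\right)\right) = 8600 \left(-1 + 4 \left(-13\right)\right) = 8600 \left(-1 - 52\right) = 8600 \left(-53\right) = -455800$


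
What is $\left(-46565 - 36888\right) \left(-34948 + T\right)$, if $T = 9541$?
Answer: $2120290371$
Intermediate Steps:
$\left(-46565 - 36888\right) \left(-34948 + T\right) = \left(-46565 - 36888\right) \left(-34948 + 9541\right) = \left(-83453\right) \left(-25407\right) = 2120290371$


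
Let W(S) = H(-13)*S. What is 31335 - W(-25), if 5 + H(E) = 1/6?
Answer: 187285/6 ≈ 31214.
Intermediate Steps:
H(E) = -29/6 (H(E) = -5 + 1/6 = -29/6)
W(S) = -29*S/6
31335 - W(-25) = 31335 - (-29)*(-25)/6 = 31335 - 1*725/6 = 31335 - 725/6 = 187285/6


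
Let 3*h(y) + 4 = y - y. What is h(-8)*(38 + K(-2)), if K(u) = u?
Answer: -48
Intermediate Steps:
h(y) = -4/3 (h(y) = -4/3 + (y - y)/3 = -4/3 + (⅓)*0 = -4/3 + 0 = -4/3)
h(-8)*(38 + K(-2)) = -4*(38 - 2)/3 = -4/3*36 = -48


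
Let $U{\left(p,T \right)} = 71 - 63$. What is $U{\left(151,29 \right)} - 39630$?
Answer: $-39622$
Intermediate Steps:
$U{\left(p,T \right)} = 8$ ($U{\left(p,T \right)} = 71 - 63 = 8$)
$U{\left(151,29 \right)} - 39630 = 8 - 39630 = -39622$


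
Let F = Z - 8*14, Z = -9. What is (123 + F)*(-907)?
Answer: -1814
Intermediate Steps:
F = -121 (F = -9 - 8*14 = -9 - 112 = -121)
(123 + F)*(-907) = (123 - 121)*(-907) = 2*(-907) = -1814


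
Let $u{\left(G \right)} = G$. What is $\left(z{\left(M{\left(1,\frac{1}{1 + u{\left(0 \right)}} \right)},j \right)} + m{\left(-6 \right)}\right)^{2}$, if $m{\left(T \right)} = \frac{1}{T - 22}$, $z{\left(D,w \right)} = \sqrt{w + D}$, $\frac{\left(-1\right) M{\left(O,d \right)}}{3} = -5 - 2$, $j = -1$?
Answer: $\frac{15681}{784} - \frac{\sqrt{5}}{7} \approx 19.682$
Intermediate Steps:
$M{\left(O,d \right)} = 21$ ($M{\left(O,d \right)} = - 3 \left(-5 - 2\right) = \left(-3\right) \left(-7\right) = 21$)
$z{\left(D,w \right)} = \sqrt{D + w}$
$m{\left(T \right)} = \frac{1}{-22 + T}$
$\left(z{\left(M{\left(1,\frac{1}{1 + u{\left(0 \right)}} \right)},j \right)} + m{\left(-6 \right)}\right)^{2} = \left(\sqrt{21 - 1} + \frac{1}{-22 - 6}\right)^{2} = \left(\sqrt{20} + \frac{1}{-28}\right)^{2} = \left(2 \sqrt{5} - \frac{1}{28}\right)^{2} = \left(- \frac{1}{28} + 2 \sqrt{5}\right)^{2}$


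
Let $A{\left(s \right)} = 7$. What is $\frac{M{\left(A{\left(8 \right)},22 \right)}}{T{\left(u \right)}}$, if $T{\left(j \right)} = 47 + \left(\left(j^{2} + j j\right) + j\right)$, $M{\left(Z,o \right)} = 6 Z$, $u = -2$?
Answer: $\frac{42}{53} \approx 0.79245$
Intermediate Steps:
$T{\left(j \right)} = 47 + j + 2 j^{2}$ ($T{\left(j \right)} = 47 + \left(\left(j^{2} + j^{2}\right) + j\right) = 47 + \left(2 j^{2} + j\right) = 47 + \left(j + 2 j^{2}\right) = 47 + j + 2 j^{2}$)
$\frac{M{\left(A{\left(8 \right)},22 \right)}}{T{\left(u \right)}} = \frac{6 \cdot 7}{47 - 2 + 2 \left(-2\right)^{2}} = \frac{42}{47 - 2 + 2 \cdot 4} = \frac{42}{47 - 2 + 8} = \frac{42}{53}$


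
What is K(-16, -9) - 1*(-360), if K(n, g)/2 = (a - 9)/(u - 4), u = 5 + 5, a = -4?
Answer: 1067/3 ≈ 355.67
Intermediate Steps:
u = 10
K(n, g) = -13/3 (K(n, g) = 2*((-4 - 9)/(10 - 4)) = 2*(-13/6) = -13/3)
K(-16, -9) - 1*(-360) = -13/3 - 1*(-360) = -13/3 + 360 = 1067/3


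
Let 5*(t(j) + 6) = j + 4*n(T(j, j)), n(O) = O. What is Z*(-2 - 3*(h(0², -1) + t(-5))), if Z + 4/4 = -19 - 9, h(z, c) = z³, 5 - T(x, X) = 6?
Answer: -3103/5 ≈ -620.60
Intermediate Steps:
T(x, X) = -1 (T(x, X) = 5 - 1*6 = 5 - 6 = -1)
t(j) = -34/5 + j/5 (t(j) = -6 + (j + 4*(-1))/5 = -6 + (j - 4)/5 = -6 + (-4 + j)/5 = -6 + (-⅘ + j/5) = -34/5 + j/5)
Z = -29 (Z = -1 + (-19 - 9) = -1 - 28 = -29)
Z*(-2 - 3*(h(0², -1) + t(-5))) = -29*(-2 - 3*((0²)³ + (-34/5 + (⅕)*(-5)))) = -29*(-2 - 3*(0³ + (-34/5 - 1))) = -29*(-2 - 3*(0 - 39/5)) = -29*(-2 - 3*(-39/5)) = -29*(-2 + 117/5) = -29*107/5 = -3103/5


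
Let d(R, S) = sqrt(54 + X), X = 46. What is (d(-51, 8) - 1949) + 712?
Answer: -1227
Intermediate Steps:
d(R, S) = 10 (d(R, S) = sqrt(54 + 46) = sqrt(100) = 10)
(d(-51, 8) - 1949) + 712 = (10 - 1949) + 712 = -1939 + 712 = -1227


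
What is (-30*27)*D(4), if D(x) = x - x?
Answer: 0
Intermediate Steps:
D(x) = 0
(-30*27)*D(4) = -30*27*0 = -810*0 = 0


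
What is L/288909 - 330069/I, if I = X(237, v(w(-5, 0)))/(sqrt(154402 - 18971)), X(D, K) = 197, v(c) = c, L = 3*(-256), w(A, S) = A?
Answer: -256/96303 - 330069*sqrt(135431)/197 ≈ -6.1659e+5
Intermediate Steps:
L = -768
I = 197*sqrt(135431)/135431 (I = 197/(sqrt(154402 - 18971)) = 197/(sqrt(135431)) = 197*(sqrt(135431)/135431) = 197*sqrt(135431)/135431 ≈ 0.53531)
L/288909 - 330069/I = -768/288909 - 330069*sqrt(135431)/197 = -768*1/288909 - 330069*sqrt(135431)/197 = -256/96303 - 330069*sqrt(135431)/197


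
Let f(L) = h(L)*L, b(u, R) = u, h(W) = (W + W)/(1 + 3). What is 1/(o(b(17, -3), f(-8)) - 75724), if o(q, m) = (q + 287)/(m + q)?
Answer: -49/3710172 ≈ -1.3207e-5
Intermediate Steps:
h(W) = W/2 (h(W) = (2*W)/4 = (2*W)*(1/4) = W/2)
f(L) = L**2/2 (f(L) = (L/2)*L = L**2/2)
o(q, m) = (287 + q)/(m + q)
1/(o(b(17, -3), f(-8)) - 75724) = 1/((287 + 17)/((1/2)*(-8)**2 + 17) - 75724) = 1/(304/((1/2)*64 + 17) - 75724) = 1/(304/(32 + 17) - 75724) = 1/(304/49 - 75724) = 1/(-3710172/49) = -49/3710172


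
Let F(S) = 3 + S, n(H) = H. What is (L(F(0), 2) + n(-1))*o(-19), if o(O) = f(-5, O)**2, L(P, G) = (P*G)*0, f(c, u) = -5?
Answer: -25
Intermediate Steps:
L(P, G) = 0 (L(P, G) = (G*P)*0 = 0)
o(O) = 25 (o(O) = (-5)**2 = 25)
(L(F(0), 2) + n(-1))*o(-19) = (0 - 1)*25 = -1*25 = -25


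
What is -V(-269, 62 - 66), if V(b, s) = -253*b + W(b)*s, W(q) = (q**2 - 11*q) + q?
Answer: 232147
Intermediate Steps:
W(q) = q**2 - 10*q
V(b, s) = -253*b + b*s*(-10 + b) (V(b, s) = -253*b + (b*(-10 + b))*s = -253*b + b*s*(-10 + b))
-V(-269, 62 - 66) = -(-269)*(-253 + (62 - 66)*(-10 - 269)) = -(-269)*(-253 - 4*(-279)) = -(-269)*(-253 + 1116) = -(-269)*863 = -1*(-232147) = 232147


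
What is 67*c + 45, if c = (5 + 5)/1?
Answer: 715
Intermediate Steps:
c = 10 (c = 10*1 = 10)
67*c + 45 = 67*10 + 45 = 670 + 45 = 715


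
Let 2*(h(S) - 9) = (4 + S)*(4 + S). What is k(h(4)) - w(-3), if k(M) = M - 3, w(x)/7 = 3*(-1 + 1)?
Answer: 38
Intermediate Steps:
w(x) = 0 (w(x) = 7*(3*(-1 + 1)) = 7*(3*0) = 7*0 = 0)
h(S) = 9 + (4 + S)²/2 (h(S) = 9 + ((4 + S)*(4 + S))/2 = 9 + (4 + S)²/2)
k(M) = -3 + M
k(h(4)) - w(-3) = (-3 + (9 + (4 + 4)²/2)) - 1*0 = (-3 + (9 + (½)*8²)) + 0 = (-3 + (9 + (½)*64)) + 0 = (-3 + (9 + 32)) + 0 = (-3 + 41) + 0 = 38 + 0 = 38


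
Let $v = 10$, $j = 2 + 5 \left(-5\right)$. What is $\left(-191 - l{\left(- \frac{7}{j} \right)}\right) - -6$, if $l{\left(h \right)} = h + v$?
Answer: $- \frac{4492}{23} \approx -195.3$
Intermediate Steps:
$j = -23$ ($j = 2 - 25 = -23$)
$l{\left(h \right)} = 10 + h$ ($l{\left(h \right)} = h + 10 = 10 + h$)
$\left(-191 - l{\left(- \frac{7}{j} \right)}\right) - -6 = \left(-191 - \left(10 - \frac{7}{-23}\right)\right) - -6 = \left(-191 - \left(10 - - \frac{7}{23}\right)\right) + 6 = \left(-191 - \left(10 + \frac{7}{23}\right)\right) + 6 = \left(-191 - \frac{237}{23}\right) + 6 = - \frac{4630}{23} + 6 = - \frac{4492}{23}$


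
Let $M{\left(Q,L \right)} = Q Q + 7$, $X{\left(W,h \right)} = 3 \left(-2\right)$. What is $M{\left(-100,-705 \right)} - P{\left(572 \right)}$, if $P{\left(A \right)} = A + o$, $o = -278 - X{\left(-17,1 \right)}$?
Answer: $9707$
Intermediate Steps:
$X{\left(W,h \right)} = -6$
$M{\left(Q,L \right)} = 7 + Q^{2}$ ($M{\left(Q,L \right)} = Q^{2} + 7 = 7 + Q^{2}$)
$o = -272$ ($o = -278 - -6 = -278 + 6 = -272$)
$P{\left(A \right)} = -272 + A$ ($P{\left(A \right)} = A - 272 = -272 + A$)
$M{\left(-100,-705 \right)} - P{\left(572 \right)} = \left(7 + \left(-100\right)^{2}\right) - \left(-272 + 572\right) = \left(7 + 10000\right) - 300 = 10007 - 300 = 9707$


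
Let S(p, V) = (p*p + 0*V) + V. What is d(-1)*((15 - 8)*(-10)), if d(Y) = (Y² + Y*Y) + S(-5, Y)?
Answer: -1820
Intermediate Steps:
S(p, V) = V + p² (S(p, V) = (p² + 0) + V = p² + V = V + p²)
d(Y) = 25 + Y + 2*Y² (d(Y) = (Y² + Y*Y) + (Y + (-5)²) = (Y² + Y²) + (Y + 25) = 2*Y² + (25 + Y) = 25 + Y + 2*Y²)
d(-1)*((15 - 8)*(-10)) = (25 - 1 + 2*(-1)²)*((15 - 8)*(-10)) = (25 - 1 + 2*1)*(7*(-10)) = (25 - 1 + 2)*(-70) = 26*(-70) = -1820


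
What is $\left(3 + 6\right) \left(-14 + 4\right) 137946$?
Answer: $-12415140$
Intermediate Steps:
$\left(3 + 6\right) \left(-14 + 4\right) 137946 = 9 \left(-10\right) 137946 = \left(-90\right) 137946 = -12415140$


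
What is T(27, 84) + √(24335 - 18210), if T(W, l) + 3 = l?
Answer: 81 + 35*√5 ≈ 159.26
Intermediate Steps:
T(W, l) = -3 + l
T(27, 84) + √(24335 - 18210) = (-3 + 84) + √(24335 - 18210) = 81 + √6125 = 81 + 35*√5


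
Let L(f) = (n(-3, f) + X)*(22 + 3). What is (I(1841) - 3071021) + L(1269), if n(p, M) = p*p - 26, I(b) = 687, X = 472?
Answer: -3058959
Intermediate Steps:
n(p, M) = -26 + p² (n(p, M) = p² - 26 = -26 + p²)
L(f) = 11375 (L(f) = ((-26 + (-3)²) + 472)*(22 + 3) = ((-26 + 9) + 472)*25 = (-17 + 472)*25 = 455*25 = 11375)
(I(1841) - 3071021) + L(1269) = (687 - 3071021) + 11375 = -3070334 + 11375 = -3058959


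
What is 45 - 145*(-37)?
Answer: 5410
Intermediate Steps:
45 - 145*(-37) = 45 + 5365 = 5410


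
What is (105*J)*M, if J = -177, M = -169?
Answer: 3140865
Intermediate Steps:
(105*J)*M = (105*(-177))*(-169) = -18585*(-169) = 3140865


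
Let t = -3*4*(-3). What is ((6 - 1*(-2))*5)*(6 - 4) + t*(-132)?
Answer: -4672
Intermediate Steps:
t = 36 (t = -12*(-3) = 36)
((6 - 1*(-2))*5)*(6 - 4) + t*(-132) = ((6 - 1*(-2))*5)*(6 - 4) + 36*(-132) = ((6 + 2)*5)*2 - 4752 = (8*5)*2 - 4752 = 40*2 - 4752 = 80 - 4752 = -4672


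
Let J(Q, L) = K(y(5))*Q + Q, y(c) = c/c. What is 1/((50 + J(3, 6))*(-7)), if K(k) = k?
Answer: -1/392 ≈ -0.0025510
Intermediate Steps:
y(c) = 1
J(Q, L) = 2*Q (J(Q, L) = 1*Q + Q = Q + Q = 2*Q)
1/((50 + J(3, 6))*(-7)) = 1/((50 + 2*3)*(-7)) = 1/((50 + 6)*(-7)) = 1/(56*(-7)) = 1/(-392) = -1/392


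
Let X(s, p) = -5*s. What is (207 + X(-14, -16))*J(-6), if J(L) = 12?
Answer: 3324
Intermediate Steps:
(207 + X(-14, -16))*J(-6) = (207 - 5*(-14))*12 = (207 + 70)*12 = 277*12 = 3324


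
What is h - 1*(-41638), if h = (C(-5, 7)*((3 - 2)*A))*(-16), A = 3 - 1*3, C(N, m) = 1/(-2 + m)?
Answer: 41638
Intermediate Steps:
A = 0 (A = 3 - 3 = 0)
h = 0 (h = (((3 - 2)*0)/(-2 + 7))*(-16) = ((1*0)/5)*(-16) = ((⅕)*0)*(-16) = 0*(-16) = 0)
h - 1*(-41638) = 0 - 1*(-41638) = 0 + 41638 = 41638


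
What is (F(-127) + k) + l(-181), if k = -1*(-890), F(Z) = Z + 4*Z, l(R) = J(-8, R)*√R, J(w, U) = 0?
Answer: 255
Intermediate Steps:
l(R) = 0 (l(R) = 0*√R = 0)
F(Z) = 5*Z
k = 890
(F(-127) + k) + l(-181) = (5*(-127) + 890) + 0 = (-635 + 890) + 0 = 255 + 0 = 255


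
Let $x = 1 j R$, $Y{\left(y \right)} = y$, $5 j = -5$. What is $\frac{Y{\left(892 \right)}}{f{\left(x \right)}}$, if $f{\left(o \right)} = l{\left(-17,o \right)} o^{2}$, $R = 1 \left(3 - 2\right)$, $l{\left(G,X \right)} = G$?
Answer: $- \frac{892}{17} \approx -52.471$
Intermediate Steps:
$j = -1$ ($j = \frac{1}{5} \left(-5\right) = -1$)
$R = 1$ ($R = 1 \cdot 1 = 1$)
$x = -1$ ($x = 1 \left(-1\right) 1 = \left(-1\right) 1 = -1$)
$f{\left(o \right)} = - 17 o^{2}$
$\frac{Y{\left(892 \right)}}{f{\left(x \right)}} = \frac{892}{\left(-17\right) \left(-1\right)^{2}} = \frac{892}{\left(-17\right) 1} = \frac{892}{-17} = 892 \left(- \frac{1}{17}\right) = - \frac{892}{17}$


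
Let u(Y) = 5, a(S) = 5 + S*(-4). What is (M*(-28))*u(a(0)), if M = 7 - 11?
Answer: 560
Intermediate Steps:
a(S) = 5 - 4*S
M = -4
(M*(-28))*u(a(0)) = -4*(-28)*5 = 112*5 = 560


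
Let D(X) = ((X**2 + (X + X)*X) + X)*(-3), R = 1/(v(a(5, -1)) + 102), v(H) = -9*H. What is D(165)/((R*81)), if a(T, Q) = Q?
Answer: -1009360/3 ≈ -3.3645e+5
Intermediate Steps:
R = 1/111 (R = 1/(-9*(-1) + 102) = 1/(9 + 102) = 1/111 ≈ 0.0090090)
D(X) = -9*X**2 - 3*X (D(X) = ((X**2 + (2*X)*X) + X)*(-3) = ((X**2 + 2*X**2) + X)*(-3) = (3*X**2 + X)*(-3) = (X + 3*X**2)*(-3) = -9*X**2 - 3*X)
D(165)/((R*81)) = (-3*165*(1 + 3*165))/(((1/111)*81)) = (-3*165*(1 + 495))/(27/37) = -3*165*496*(37/27) = -245520*37/27 = -1009360/3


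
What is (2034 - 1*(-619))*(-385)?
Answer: -1021405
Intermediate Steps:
(2034 - 1*(-619))*(-385) = (2034 + 619)*(-385) = 2653*(-385) = -1021405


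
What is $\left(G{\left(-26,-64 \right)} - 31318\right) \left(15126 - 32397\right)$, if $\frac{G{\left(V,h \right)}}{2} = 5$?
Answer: $540720468$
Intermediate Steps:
$G{\left(V,h \right)} = 10$ ($G{\left(V,h \right)} = 2 \cdot 5 = 10$)
$\left(G{\left(-26,-64 \right)} - 31318\right) \left(15126 - 32397\right) = \left(10 - 31318\right) \left(15126 - 32397\right) = \left(-31308\right) \left(-17271\right) = 540720468$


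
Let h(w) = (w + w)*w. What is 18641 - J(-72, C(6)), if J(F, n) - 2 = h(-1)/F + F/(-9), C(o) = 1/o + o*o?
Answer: 670717/36 ≈ 18631.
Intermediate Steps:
h(w) = 2*w**2 (h(w) = (2*w)*w = 2*w**2)
C(o) = 1/o + o**2
J(F, n) = 2 + 2/F - F/9 (J(F, n) = 2 + ((2*(-1)**2)/F + F/(-9)) = 2 + ((2*1)/F + F*(-1/9)) = 2 + (2/F - F/9) = 2 + 2/F - F/9)
18641 - J(-72, C(6)) = 18641 - (2 + 2/(-72) - 1/9*(-72)) = 18641 - (2 + 2*(-1/72) + 8) = 18641 - (2 - 1/36 + 8) = 18641 - 1*359/36 = 18641 - 359/36 = 670717/36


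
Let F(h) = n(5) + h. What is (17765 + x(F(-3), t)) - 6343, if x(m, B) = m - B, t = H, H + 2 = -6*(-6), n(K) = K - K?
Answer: 11385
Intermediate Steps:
n(K) = 0
H = 34 (H = -2 - 6*(-6) = -2 + 36 = 34)
F(h) = h (F(h) = 0 + h = h)
t = 34
(17765 + x(F(-3), t)) - 6343 = (17765 + (-3 - 1*34)) - 6343 = (17765 + (-3 - 34)) - 6343 = (17765 - 37) - 6343 = 17728 - 6343 = 11385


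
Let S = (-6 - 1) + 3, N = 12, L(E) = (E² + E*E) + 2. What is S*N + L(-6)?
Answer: 26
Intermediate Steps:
L(E) = 2 + 2*E² (L(E) = (E² + E²) + 2 = 2*E² + 2 = 2 + 2*E²)
S = -4 (S = -7 + 3 = -4)
S*N + L(-6) = -4*12 + (2 + 2*(-6)²) = -48 + (2 + 2*36) = -48 + (2 + 72) = -48 + 74 = 26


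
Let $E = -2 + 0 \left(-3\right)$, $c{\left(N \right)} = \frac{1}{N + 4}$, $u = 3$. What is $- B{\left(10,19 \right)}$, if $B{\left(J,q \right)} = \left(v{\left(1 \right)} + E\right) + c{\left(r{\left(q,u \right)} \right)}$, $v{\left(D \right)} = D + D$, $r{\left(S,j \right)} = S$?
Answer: $- \frac{1}{23} \approx -0.043478$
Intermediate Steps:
$c{\left(N \right)} = \frac{1}{4 + N}$
$E = -2$ ($E = -2 + 0 = -2$)
$v{\left(D \right)} = 2 D$
$B{\left(J,q \right)} = \frac{1}{4 + q}$ ($B{\left(J,q \right)} = \left(2 \cdot 1 - 2\right) + \frac{1}{4 + q} = \left(2 - 2\right) + \frac{1}{4 + q} = 0 + \frac{1}{4 + q} = \frac{1}{4 + q}$)
$- B{\left(10,19 \right)} = - \frac{1}{4 + 19} = - \frac{1}{23}$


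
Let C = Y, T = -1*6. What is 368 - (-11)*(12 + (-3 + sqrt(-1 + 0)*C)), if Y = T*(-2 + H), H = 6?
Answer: 467 - 264*I ≈ 467.0 - 264.0*I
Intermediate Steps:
T = -6
Y = -24 (Y = -6*(-2 + 6) = -6*4 = -24)
C = -24
368 - (-11)*(12 + (-3 + sqrt(-1 + 0)*C)) = 368 - (-11)*(12 + (-3 + sqrt(-1 + 0)*(-24))) = 368 - (-11)*(12 + (-3 + sqrt(-1)*(-24))) = 368 - (-11)*(12 + (-3 + I*(-24))) = 368 - (-11)*(12 + (-3 - 24*I)) = 368 - (-11)*(9 - 24*I) = 368 - (-99 + 264*I) = 368 + (99 - 264*I) = 467 - 264*I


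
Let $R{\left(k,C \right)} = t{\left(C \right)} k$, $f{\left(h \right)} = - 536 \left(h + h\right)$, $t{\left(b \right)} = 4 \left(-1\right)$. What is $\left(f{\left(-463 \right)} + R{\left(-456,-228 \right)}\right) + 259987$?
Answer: $758147$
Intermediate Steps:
$t{\left(b \right)} = -4$
$f{\left(h \right)} = - 1072 h$ ($f{\left(h \right)} = - 536 \cdot 2 h = - 1072 h$)
$R{\left(k,C \right)} = - 4 k$
$\left(f{\left(-463 \right)} + R{\left(-456,-228 \right)}\right) + 259987 = \left(\left(-1072\right) \left(-463\right) - -1824\right) + 259987 = \left(496336 + 1824\right) + 259987 = 498160 + 259987 = 758147$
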